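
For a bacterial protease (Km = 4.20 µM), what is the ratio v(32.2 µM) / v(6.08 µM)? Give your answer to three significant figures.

1.50

Since Vmax cancels, v₂/v₁ = [S]₂(Km+[S]₁) / [S]₁(Km+[S]₂).
= 32.2×(4.20+6.08) / (6.08×(4.20+32.2)) = 331.0/221.3 = 1.50.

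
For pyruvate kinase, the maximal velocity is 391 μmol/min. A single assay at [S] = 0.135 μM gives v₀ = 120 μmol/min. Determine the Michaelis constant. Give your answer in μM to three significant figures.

0.305 μM

From v = Vmax[S]/(Km+[S]), Km = [S](Vmax − v)/v.
Km = 0.135 × (391 − 120) / 120 = 36.58/120 = 0.305 μM.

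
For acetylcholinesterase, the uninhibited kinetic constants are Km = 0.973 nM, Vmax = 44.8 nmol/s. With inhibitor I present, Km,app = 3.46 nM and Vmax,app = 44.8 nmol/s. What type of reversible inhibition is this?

competitive

Km increases (0.973 → 3.46 nM) while Vmax is unchanged — the hallmark of competitive inhibition.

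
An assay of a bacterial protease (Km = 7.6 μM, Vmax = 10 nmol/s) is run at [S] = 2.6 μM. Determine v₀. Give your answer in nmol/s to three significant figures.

v = Vmax·[S]/(Km + [S]) = 10 × 2.6 / (7.6 + 2.6)
  = 26.00 / 10.20 = 2.55 nmol/s.

2.55 nmol/s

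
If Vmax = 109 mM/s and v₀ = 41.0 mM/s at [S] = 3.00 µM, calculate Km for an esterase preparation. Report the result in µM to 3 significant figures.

4.98 µM

v/Vmax = 41.0/109 = 0.3761 = [S]/(Km+[S]).
So Km + [S] = [S]/0.3761 = 7.976 µM, giving Km = 7.976 − 3.00 = 4.98 µM.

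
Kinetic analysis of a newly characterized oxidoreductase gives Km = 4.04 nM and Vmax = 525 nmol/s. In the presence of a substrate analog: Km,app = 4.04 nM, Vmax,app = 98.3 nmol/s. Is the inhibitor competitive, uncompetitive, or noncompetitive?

noncompetitive

Vmax decreases (525 → 98.3 nmol/s) while Km is unchanged — pure noncompetitive inhibition.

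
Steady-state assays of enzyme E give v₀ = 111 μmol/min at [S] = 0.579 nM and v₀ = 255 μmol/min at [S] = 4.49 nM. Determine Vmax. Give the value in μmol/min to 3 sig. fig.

In reciprocal form, 1/v = (Km/Vmax)·(1/[S]) + 1/Vmax. The two points give (1/[S], 1/v) = (1.727, 0.009009) and (0.2227, 0.003922).
Slope = (0.009009 − 0.003922)/(1.727 − 0.2227) = 0.003382; intercept = 0.009009 − 0.003382×1.727 = 0.003168.
Vmax = 1/intercept = 316 μmol/min; Km = slope × Vmax = 0.003382 × 316 = 1.07 nM.

316 μmol/min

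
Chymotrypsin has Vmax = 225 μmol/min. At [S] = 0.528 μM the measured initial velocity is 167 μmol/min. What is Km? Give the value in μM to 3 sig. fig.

0.183 μM

v/Vmax = 167/225 = 0.7422 = [S]/(Km+[S]).
So Km + [S] = [S]/0.7422 = 0.7114 μM, giving Km = 0.7114 − 0.528 = 0.183 μM.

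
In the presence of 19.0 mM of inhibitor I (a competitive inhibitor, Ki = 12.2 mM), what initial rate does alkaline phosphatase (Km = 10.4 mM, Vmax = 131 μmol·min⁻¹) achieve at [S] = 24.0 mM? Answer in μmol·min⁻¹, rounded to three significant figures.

62.1 μmol·min⁻¹

α = 1 + [I]/Ki = 1 + 19.0/12.2 = 2.557.
For a competitive inhibitor, Vmax is unchanged and the apparent Km becomes α·Km: Km,app = 26.6 mM, Vmax,app = 131 μmol·min⁻¹.
v = Vmax,app·[S]/(Km,app + [S]) = 131 × 24.0/(26.6 + 24.0) = 62.1 μmol·min⁻¹.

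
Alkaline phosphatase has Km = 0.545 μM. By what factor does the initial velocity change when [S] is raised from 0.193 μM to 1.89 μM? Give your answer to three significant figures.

2.97

Since Vmax cancels, v₂/v₁ = [S]₂(Km+[S]₁) / [S]₁(Km+[S]₂).
= 1.89×(0.545+0.193) / (0.193×(0.545+1.89)) = 1.395/0.4700 = 2.97.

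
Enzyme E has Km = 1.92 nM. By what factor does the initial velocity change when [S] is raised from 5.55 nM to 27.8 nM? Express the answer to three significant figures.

1.26

Since Vmax cancels, v₂/v₁ = [S]₂(Km+[S]₁) / [S]₁(Km+[S]₂).
= 27.8×(1.92+5.55) / (5.55×(1.92+27.8)) = 207.7/164.9 = 1.26.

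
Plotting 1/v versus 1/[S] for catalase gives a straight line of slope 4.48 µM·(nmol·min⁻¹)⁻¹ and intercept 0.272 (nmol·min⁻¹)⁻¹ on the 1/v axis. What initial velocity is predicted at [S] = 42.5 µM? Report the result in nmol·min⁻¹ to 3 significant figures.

The y-intercept is 1/Vmax, so Vmax = 1/0.272 = 3.68 nmol·min⁻¹.
The slope is Km/Vmax, so Km = 4.48 × 3.68 = 16.5 µM.
Then v = 3.68 × 42.5/(16.5 + 42.5) = 2.65 nmol·min⁻¹.

2.65 nmol·min⁻¹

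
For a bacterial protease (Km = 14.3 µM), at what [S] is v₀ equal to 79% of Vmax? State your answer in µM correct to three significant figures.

v/Vmax = [S]/(Km+[S]) = 0.79, so [S] = Km·0.79/(1 − 0.79) = 14.3 × 3.762.
[S] = 53.8 µM.

53.8 µM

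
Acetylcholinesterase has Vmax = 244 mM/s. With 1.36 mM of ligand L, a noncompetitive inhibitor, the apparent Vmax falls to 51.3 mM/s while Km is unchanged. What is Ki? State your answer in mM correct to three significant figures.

0.362 mM

Noncompetitive: Vmax,app = Vmax/α with α = 1 + [I]/Ki.
α = Vmax/Vmax,app = 244/51.3 = 4.756.
Since α = 1 + [I]/Ki, [I]/Ki = 4.756 − 1 = 3.756 and Ki = 1.36/3.756 = 0.362 mM.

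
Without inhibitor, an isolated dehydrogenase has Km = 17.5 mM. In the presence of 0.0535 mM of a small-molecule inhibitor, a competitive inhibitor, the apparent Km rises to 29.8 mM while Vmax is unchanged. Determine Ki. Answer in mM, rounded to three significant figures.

0.0761 mM

Competitive: Km,app = α·Km with α = 1 + [I]/Ki.
α = Km,app/Km = 29.8/17.5 = 1.703.
Since α = 1 + [I]/Ki, [I]/Ki = 1.703 − 1 = 0.7029 and Ki = 0.0535/0.7029 = 0.0761 mM.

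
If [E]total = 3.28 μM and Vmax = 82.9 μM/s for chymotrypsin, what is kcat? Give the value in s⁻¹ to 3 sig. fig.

kcat = Vmax/[E]total = 82.9 μM/s / 3.28 μM = 25.3 s⁻¹.

25.3 s⁻¹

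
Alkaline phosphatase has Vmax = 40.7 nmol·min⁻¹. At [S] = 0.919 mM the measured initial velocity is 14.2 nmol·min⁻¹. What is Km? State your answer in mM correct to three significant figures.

1.72 mM

From v = Vmax[S]/(Km+[S]), Km = [S](Vmax − v)/v.
Km = 0.919 × (40.7 − 14.2) / 14.2 = 24.35/14.2 = 1.72 mM.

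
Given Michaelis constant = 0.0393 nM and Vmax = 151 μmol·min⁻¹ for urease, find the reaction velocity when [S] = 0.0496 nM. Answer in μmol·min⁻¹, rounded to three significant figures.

84.2 μmol·min⁻¹

[S]/(Km+[S]) = 0.0496/0.08890 = 0.5579, the fractional saturation.
v = 0.5579 × Vmax = 0.5579 × 151 = 84.2 μmol·min⁻¹.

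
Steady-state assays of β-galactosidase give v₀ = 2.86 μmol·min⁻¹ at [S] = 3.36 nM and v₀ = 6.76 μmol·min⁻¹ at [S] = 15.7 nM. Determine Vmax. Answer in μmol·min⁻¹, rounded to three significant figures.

10.8 μmol·min⁻¹

From v = Vmax[S]/(Km+[S]), each point gives Vmax = v(Km+[S])/[S].
Equating: 2.86(Km+3.36)/3.36 = 6.76(Km+15.7)/15.7.
0.8512·Km + 2.86 = 0.4306·Km + 6.76, so (0.8512 − 0.4306)·Km = 6.76 − 2.86.
Km = 3.900/0.4206 = 9.27 nM; then Vmax = 2.86(9.27+3.36)/3.36 = 10.8 μmol·min⁻¹.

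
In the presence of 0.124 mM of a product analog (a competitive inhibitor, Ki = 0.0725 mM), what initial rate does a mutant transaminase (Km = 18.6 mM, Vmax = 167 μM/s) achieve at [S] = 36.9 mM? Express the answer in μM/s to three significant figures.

70.6 μM/s

α = 1 + [I]/Ki = 1 + 0.124/0.0725 = 2.710.
For a competitive inhibitor, Vmax is unchanged and the apparent Km becomes α·Km: Km,app = 50.4 mM, Vmax,app = 167 μM/s.
v = Vmax,app·[S]/(Km,app + [S]) = 167 × 36.9/(50.4 + 36.9) = 70.6 μM/s.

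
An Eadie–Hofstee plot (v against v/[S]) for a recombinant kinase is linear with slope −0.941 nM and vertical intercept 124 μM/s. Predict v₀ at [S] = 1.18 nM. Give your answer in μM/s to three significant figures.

In the Eadie–Hofstee form v = Vmax − Km·(v/[S]), the slope is −Km and the intercept is Vmax, so Km = 0.941 nM and Vmax = 124 μM/s.
v = 124 × 1.18/(0.941 + 1.18) = 69.0 μM/s.

69.0 μM/s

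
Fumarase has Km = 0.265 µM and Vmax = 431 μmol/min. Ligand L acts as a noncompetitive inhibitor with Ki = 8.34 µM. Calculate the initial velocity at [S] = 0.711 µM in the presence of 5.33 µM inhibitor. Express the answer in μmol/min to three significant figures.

With α = 1 + [I]/Ki = 1 + 5.33/8.34 = 1.639, the noncompetitive rate law is v = (Vmax/α)·[S] / (Km + [S]).
v = (431/1.639)×0.711 / (0.265 + 0.711) = 187.0/0.9760 = 192 μmol/min.

192 μmol/min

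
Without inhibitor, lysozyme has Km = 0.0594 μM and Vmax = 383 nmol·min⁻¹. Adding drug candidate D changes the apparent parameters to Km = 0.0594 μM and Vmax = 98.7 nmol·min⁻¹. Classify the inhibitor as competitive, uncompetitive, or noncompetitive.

Vmax decreases (383 → 98.7 nmol·min⁻¹) while Km is unchanged — pure noncompetitive inhibition.

noncompetitive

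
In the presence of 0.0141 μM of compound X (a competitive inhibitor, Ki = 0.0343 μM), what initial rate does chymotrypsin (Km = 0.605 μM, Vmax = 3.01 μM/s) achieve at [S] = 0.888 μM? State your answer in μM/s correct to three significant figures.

α = 1 + [I]/Ki = 1 + 0.0141/0.0343 = 1.411.
For a competitive inhibitor, Vmax is unchanged and the apparent Km becomes α·Km: Km,app = 0.854 μM, Vmax,app = 3.01 μM/s.
v = Vmax,app·[S]/(Km,app + [S]) = 3.01 × 0.888/(0.854 + 0.888) = 1.53 μM/s.

1.53 μM/s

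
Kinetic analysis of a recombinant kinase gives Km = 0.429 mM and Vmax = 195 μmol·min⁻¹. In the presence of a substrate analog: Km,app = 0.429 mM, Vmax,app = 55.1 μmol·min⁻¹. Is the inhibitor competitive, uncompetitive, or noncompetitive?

noncompetitive

Vmax decreases (195 → 55.1 μmol·min⁻¹) while Km is unchanged — pure noncompetitive inhibition.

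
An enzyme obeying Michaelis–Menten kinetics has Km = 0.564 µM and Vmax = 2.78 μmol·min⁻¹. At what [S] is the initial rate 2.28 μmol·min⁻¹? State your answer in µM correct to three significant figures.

2.57 µM

Rearranging v = Vmax[S]/(Km+[S]) gives [S] = Km·v/(Vmax − v).
[S] = 0.564 × 2.28 / (2.78 − 2.28) = 1.286/0.5000 = 2.57 µM.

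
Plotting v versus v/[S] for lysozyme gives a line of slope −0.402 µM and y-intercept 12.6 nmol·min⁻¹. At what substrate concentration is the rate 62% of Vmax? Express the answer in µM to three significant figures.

0.656 µM

The Eadie–Hofstee slope gives Km = 0.402 µM (slope = −Km).
v/Vmax = [S]/(Km+[S]) = 0.62 ⇒ [S] = Km·0.62/(1−0.62) = 0.402 × 1.632 = 0.656 µM.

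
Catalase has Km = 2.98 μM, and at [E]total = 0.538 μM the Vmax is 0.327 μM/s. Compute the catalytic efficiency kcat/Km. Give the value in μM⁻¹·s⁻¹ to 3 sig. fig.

kcat = Vmax/[E]total = 0.327/0.538 = 0.608 s⁻¹.
kcat/Km = 0.608/2.98 = 0.204 μM⁻¹·s⁻¹.

0.204 μM⁻¹·s⁻¹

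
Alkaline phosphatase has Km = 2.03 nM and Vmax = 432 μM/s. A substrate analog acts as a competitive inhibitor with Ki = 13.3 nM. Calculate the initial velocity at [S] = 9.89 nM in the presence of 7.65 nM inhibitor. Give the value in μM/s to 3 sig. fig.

With α = 1 + [I]/Ki = 1 + 7.65/13.3 = 1.575, the competitive rate law is v = Vmax[S] / (αKm + [S]).
v = 432×9.89 / (1.575×2.03 + 9.89) = 4272/13.09 = 326 μM/s.

326 μM/s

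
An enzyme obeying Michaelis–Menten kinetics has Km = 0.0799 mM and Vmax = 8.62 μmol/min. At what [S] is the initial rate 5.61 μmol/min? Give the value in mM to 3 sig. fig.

Rearranging v = Vmax[S]/(Km+[S]) gives [S] = Km·v/(Vmax − v).
[S] = 0.0799 × 5.61 / (8.62 − 5.61) = 0.4482/3.010 = 0.149 mM.

0.149 mM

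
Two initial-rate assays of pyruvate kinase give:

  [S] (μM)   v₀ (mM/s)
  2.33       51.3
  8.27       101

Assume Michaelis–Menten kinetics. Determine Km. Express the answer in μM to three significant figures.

In reciprocal form, 1/v = (Km/Vmax)·(1/[S]) + 1/Vmax. The two points give (1/[S], 1/v) = (0.4292, 0.01949) and (0.1209, 0.009901).
Slope = (0.01949 − 0.009901)/(0.4292 − 0.1209) = 0.03112; intercept = 0.01949 − 0.03112×0.4292 = 0.006138.
Vmax = 1/intercept = 163 mM/s; Km = slope × Vmax = 0.03112 × 163 = 5.07 μM.

5.07 μM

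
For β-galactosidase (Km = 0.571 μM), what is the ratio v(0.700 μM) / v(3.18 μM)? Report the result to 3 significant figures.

The fractional saturations are [S]/(Km+[S]) = 3.18/3.751 = 0.8478 and 0.700/1.271 = 0.5507.
v₂/v₁ is just their ratio: 0.5507/0.8478 = 0.650.

0.650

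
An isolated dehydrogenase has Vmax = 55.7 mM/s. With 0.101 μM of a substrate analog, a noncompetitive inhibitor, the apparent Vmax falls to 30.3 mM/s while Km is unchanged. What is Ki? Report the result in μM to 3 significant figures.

0.120 μM

Noncompetitive: Vmax,app = Vmax/α with α = 1 + [I]/Ki.
α = Vmax/Vmax,app = 55.7/30.3 = 1.838.
Ki = [I]/(α − 1) = 0.101/0.8383 = 0.120 μM.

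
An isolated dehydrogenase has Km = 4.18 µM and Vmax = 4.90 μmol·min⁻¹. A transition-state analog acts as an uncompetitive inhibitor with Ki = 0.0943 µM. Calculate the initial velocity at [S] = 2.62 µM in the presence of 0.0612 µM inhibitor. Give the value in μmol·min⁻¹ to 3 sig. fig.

With α = 1 + [I]/Ki = 1 + 0.0612/0.0943 = 1.649, the uncompetitive rate law is v = (Vmax/α)·[S] / (Km/α + [S]).
v = (4.90/1.649)×2.62 / (4.18/1.649 + 2.62) = 7.785/5.155 = 1.51 μmol·min⁻¹.

1.51 μmol·min⁻¹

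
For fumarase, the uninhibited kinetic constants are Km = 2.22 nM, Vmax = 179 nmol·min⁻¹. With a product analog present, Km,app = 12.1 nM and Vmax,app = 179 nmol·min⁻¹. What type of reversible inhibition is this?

competitive

Km increases (2.22 → 12.1 nM) while Vmax is unchanged — the hallmark of competitive inhibition.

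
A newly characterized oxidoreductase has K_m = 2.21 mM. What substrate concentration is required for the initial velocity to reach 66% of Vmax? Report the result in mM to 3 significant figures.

4.29 mM

v/Vmax = [S]/(Km+[S]) = 0.66, so [S] = Km·0.66/(1 − 0.66) = 2.21 × 1.941.
[S] = 4.29 mM.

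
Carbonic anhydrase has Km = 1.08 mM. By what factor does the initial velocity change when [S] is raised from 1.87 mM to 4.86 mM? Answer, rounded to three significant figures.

The fractional saturations are [S]/(Km+[S]) = 1.87/2.950 = 0.6339 and 4.86/5.940 = 0.8182.
v₂/v₁ is just their ratio: 0.8182/0.6339 = 1.29.

1.29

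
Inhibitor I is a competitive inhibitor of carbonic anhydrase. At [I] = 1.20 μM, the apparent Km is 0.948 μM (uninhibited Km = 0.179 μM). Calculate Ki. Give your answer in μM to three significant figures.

Competitive: Km,app = α·Km with α = 1 + [I]/Ki.
α = Km,app/Km = 0.948/0.179 = 5.296.
Ki = [I]/(α − 1) = 1.20/4.296 = 0.279 μM.

0.279 μM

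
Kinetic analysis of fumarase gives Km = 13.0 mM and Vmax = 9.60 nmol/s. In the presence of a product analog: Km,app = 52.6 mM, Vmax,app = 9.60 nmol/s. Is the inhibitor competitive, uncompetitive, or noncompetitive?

competitive

Km increases (13.0 → 52.6 mM) while Vmax is unchanged — the hallmark of competitive inhibition.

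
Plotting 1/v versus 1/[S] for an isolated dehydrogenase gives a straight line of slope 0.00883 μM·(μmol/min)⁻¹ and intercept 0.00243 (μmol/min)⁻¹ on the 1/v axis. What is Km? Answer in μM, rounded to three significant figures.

y-intercept = 1/Vmax ⇒ Vmax = 412 μmol/min; slope = Km/Vmax ⇒ Km = slope × Vmax.
Km = 0.00883 × 412 = 3.63 μM.

3.63 μM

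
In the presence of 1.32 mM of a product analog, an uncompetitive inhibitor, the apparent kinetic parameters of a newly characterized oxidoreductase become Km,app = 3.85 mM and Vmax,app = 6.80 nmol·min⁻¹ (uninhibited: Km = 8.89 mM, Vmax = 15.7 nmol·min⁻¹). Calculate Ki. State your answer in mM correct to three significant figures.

Uncompetitive: Vmax,app = Vmax/α (and Km,app = Km/α) with α = 1 + [I]/Ki.
α = Vmax/Vmax,app = 15.7/6.80 = 2.309.
Since α = 1 + [I]/Ki, [I]/Ki = 2.309 − 1 = 1.309 and Ki = 1.32/1.309 = 1.01 mM.

1.01 mM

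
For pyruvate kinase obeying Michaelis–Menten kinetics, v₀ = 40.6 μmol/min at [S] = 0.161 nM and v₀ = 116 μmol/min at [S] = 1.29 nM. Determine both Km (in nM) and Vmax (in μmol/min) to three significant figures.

Km = 0.465 nM; Vmax = 158 μmol/min

From v = Vmax[S]/(Km+[S]), each point gives Vmax = v(Km+[S])/[S].
Equating: 40.6(Km+0.161)/0.161 = 116(Km+1.29)/1.29.
252.2·Km + 40.6 = 89.92·Km + 116, so (252.2 − 89.92)·Km = 116 − 40.6.
Km = 75.40/162.3 = 0.465 nM; then Vmax = 40.6(0.465+0.161)/0.161 = 158 μmol/min.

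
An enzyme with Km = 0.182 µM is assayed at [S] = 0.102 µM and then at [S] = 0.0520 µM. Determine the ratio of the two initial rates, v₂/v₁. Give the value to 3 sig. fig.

Since Vmax cancels, v₂/v₁ = [S]₂(Km+[S]₁) / [S]₁(Km+[S]₂).
= 0.0520×(0.182+0.102) / (0.102×(0.182+0.0520)) = 0.01477/0.02387 = 0.619.

0.619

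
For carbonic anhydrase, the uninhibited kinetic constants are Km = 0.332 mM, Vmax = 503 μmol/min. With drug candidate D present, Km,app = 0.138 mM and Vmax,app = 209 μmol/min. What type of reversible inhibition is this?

uncompetitive

Both Km and Vmax decrease by the same factor (~2.41-fold) — characteristic of uncompetitive inhibition.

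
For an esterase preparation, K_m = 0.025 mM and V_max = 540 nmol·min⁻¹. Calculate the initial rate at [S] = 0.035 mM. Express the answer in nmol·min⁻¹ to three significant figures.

315 nmol·min⁻¹

[S]/(Km+[S]) = 0.035/0.06000 = 0.5833, the fractional saturation.
v = 0.5833 × Vmax = 0.5833 × 540 = 315 nmol·min⁻¹.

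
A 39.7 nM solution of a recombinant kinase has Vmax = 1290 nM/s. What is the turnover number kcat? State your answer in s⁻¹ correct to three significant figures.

32.5 s⁻¹

kcat = Vmax/[E]total = 1290 nM/s / 39.7 nM = 32.5 s⁻¹.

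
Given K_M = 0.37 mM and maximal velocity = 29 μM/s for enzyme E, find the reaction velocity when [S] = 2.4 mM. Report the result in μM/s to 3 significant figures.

25.1 μM/s

v = Vmax·[S]/(Km + [S]) = 29 × 2.4 / (0.37 + 2.4)
  = 69.60 / 2.770 = 25.1 μM/s.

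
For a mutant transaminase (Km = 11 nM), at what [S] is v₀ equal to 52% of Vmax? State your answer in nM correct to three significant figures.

v/Vmax = [S]/(Km+[S]) = 0.52, so [S] = Km·0.52/(1 − 0.52) = 11 × 1.083.
[S] = 11.9 nM.

11.9 nM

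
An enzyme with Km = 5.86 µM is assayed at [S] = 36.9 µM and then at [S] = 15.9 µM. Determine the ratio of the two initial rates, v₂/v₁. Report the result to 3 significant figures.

The fractional saturations are [S]/(Km+[S]) = 36.9/42.76 = 0.8630 and 15.9/21.76 = 0.7307.
v₂/v₁ is just their ratio: 0.7307/0.8630 = 0.847.

0.847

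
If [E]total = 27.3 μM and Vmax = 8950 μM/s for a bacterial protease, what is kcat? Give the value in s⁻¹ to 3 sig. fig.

kcat = Vmax/[E]total = 8950 μM/s / 27.3 μM = 328 s⁻¹.

328 s⁻¹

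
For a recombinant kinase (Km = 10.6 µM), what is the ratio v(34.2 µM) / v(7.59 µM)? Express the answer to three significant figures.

The fractional saturations are [S]/(Km+[S]) = 7.59/18.19 = 0.4173 and 34.2/44.80 = 0.7634.
v₂/v₁ is just their ratio: 0.7634/0.4173 = 1.83.

1.83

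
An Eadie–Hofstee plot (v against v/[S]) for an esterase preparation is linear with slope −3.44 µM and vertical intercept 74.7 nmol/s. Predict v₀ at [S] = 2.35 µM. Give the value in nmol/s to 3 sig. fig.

In the Eadie–Hofstee form v = Vmax − Km·(v/[S]), the slope is −Km and the intercept is Vmax, so Km = 3.44 µM and Vmax = 74.7 nmol/s.
v = 74.7 × 2.35/(3.44 + 2.35) = 30.3 nmol/s.

30.3 nmol/s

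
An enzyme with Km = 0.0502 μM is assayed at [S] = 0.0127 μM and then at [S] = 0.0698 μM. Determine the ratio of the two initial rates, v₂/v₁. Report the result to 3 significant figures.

Since Vmax cancels, v₂/v₁ = [S]₂(Km+[S]₁) / [S]₁(Km+[S]₂).
= 0.0698×(0.0502+0.0127) / (0.0127×(0.0502+0.0698)) = 0.004390/0.001524 = 2.88.

2.88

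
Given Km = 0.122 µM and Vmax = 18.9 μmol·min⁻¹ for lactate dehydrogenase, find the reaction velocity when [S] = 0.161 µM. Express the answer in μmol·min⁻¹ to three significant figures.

[S]/(Km+[S]) = 0.161/0.2830 = 0.5689, the fractional saturation.
v = 0.5689 × Vmax = 0.5689 × 18.9 = 10.8 μmol·min⁻¹.

10.8 μmol·min⁻¹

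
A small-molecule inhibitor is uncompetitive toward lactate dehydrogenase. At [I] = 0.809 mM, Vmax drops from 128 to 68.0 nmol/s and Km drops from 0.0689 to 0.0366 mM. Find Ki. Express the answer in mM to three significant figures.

0.917 mM

Uncompetitive: Vmax,app = Vmax/α (and Km,app = Km/α) with α = 1 + [I]/Ki.
α = Vmax/Vmax,app = 128/68.0 = 1.882.
Ki = [I]/(α − 1) = 0.809/0.8824 = 0.917 mM.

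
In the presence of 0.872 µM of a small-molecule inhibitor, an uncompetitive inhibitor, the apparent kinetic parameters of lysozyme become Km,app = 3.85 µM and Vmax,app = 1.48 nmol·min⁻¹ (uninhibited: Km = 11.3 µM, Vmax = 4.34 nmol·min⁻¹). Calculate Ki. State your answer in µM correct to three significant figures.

0.451 µM

Uncompetitive: Vmax,app = Vmax/α (and Km,app = Km/α) with α = 1 + [I]/Ki.
α = Vmax/Vmax,app = 4.34/1.48 = 2.932.
Ki = [I]/(α − 1) = 0.872/1.932 = 0.451 µM.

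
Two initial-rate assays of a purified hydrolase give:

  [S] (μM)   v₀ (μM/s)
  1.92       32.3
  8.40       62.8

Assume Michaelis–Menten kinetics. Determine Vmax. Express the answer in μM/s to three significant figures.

87.2 μM/s

In reciprocal form, 1/v = (Km/Vmax)·(1/[S]) + 1/Vmax. The two points give (1/[S], 1/v) = (0.5208, 0.03096) and (0.1190, 0.01592).
Slope = (0.03096 − 0.01592)/(0.5208 − 0.1190) = 0.03742; intercept = 0.03096 − 0.03742×0.5208 = 0.01147.
Vmax = 1/intercept = 87.2 μM/s; Km = slope × Vmax = 0.03742 × 87.2 = 3.26 μM.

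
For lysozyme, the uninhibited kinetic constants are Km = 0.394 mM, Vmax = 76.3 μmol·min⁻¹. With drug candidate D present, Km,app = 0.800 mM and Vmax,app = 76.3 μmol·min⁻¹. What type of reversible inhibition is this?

Km increases (0.394 → 0.800 mM) while Vmax is unchanged — the hallmark of competitive inhibition.

competitive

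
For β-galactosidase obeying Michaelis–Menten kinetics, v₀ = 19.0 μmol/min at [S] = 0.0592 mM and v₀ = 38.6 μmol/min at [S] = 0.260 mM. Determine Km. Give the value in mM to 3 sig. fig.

In reciprocal form, 1/v = (Km/Vmax)·(1/[S]) + 1/Vmax. The two points give (1/[S], 1/v) = (16.89, 0.05263) and (3.846, 0.02591).
Slope = (0.05263 − 0.02591)/(16.89 − 3.846) = 0.002049; intercept = 0.05263 − 0.002049×16.89 = 0.01803.
Vmax = 1/intercept = 55.5 μmol/min; Km = slope × Vmax = 0.002049 × 55.5 = 0.114 mM.

0.114 mM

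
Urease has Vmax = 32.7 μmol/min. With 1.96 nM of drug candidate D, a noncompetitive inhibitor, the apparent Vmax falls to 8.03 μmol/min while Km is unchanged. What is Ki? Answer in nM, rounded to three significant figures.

0.638 nM

Noncompetitive: Vmax,app = Vmax/α with α = 1 + [I]/Ki.
α = Vmax/Vmax,app = 32.7/8.03 = 4.072.
Since α = 1 + [I]/Ki, [I]/Ki = 4.072 − 1 = 3.072 and Ki = 1.96/3.072 = 0.638 nM.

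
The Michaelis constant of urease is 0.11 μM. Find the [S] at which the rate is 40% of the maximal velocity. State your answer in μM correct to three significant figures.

0.0733 μM

v/Vmax = [S]/(Km+[S]) = 0.4, so [S] = Km·0.4/(1 − 0.4) = 0.11 × 0.6667.
[S] = 0.0733 μM.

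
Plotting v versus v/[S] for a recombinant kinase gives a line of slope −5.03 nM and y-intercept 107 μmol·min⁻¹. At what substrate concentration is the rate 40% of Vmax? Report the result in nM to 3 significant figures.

The Eadie–Hofstee slope gives Km = 5.03 nM (slope = −Km).
v/Vmax = [S]/(Km+[S]) = 0.4 ⇒ [S] = Km·0.4/(1−0.4) = 5.03 × 0.6667 = 3.35 nM.

3.35 nM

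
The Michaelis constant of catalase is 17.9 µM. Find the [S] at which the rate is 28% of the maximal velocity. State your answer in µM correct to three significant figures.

6.96 µM

v/Vmax = [S]/(Km+[S]) = 0.28, so [S] = Km·0.28/(1 − 0.28) = 17.9 × 0.3889.
[S] = 6.96 µM.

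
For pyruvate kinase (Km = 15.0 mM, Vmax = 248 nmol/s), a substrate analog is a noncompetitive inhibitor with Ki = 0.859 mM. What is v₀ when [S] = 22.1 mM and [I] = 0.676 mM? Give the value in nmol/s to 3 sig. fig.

With α = 1 + [I]/Ki = 1 + 0.676/0.859 = 1.787, the noncompetitive rate law is v = (Vmax/α)·[S] / (Km + [S]).
v = (248/1.787)×22.1 / (15.0 + 22.1) = 3067/37.10 = 82.7 nmol/s.

82.7 nmol/s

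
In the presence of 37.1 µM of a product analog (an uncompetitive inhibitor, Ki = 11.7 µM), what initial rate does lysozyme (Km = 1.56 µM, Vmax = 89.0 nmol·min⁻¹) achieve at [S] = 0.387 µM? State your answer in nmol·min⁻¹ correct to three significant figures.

10.9 nmol·min⁻¹

With α = 1 + [I]/Ki = 1 + 37.1/11.7 = 4.171, the uncompetitive rate law is v = (Vmax/α)·[S] / (Km/α + [S]).
v = (89.0/4.171)×0.387 / (1.56/4.171 + 0.387) = 8.258/0.7610 = 10.9 nmol·min⁻¹.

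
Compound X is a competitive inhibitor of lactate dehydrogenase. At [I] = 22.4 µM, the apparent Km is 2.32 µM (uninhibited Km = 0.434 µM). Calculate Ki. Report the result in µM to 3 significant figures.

5.15 µM

Competitive: Km,app = α·Km with α = 1 + [I]/Ki.
α = Km,app/Km = 2.32/0.434 = 5.346.
Ki = [I]/(α − 1) = 22.4/4.346 = 5.15 µM.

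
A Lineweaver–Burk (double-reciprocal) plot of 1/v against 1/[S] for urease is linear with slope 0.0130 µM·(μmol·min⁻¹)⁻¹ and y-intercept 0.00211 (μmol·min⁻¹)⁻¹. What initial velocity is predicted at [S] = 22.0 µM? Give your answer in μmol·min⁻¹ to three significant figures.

The y-intercept is 1/Vmax, so Vmax = 1/0.00211 = 474 μmol·min⁻¹.
The slope is Km/Vmax, so Km = 0.0130 × 474 = 6.16 µM.
Then v = 474 × 22.0/(6.16 + 22.0) = 370 μmol·min⁻¹.

370 μmol·min⁻¹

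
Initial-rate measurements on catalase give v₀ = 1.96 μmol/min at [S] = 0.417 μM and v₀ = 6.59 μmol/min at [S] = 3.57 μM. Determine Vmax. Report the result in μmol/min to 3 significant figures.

In reciprocal form, 1/v = (Km/Vmax)·(1/[S]) + 1/Vmax. The two points give (1/[S], 1/v) = (2.398, 0.5102) and (0.2801, 0.1517).
Slope = (0.5102 − 0.1517)/(2.398 − 0.2801) = 0.1692; intercept = 0.5102 − 0.1692×2.398 = 0.1043.
Vmax = 1/intercept = 9.58 μmol/min; Km = slope × Vmax = 0.1692 × 9.58 = 1.62 μM.

9.58 μmol/min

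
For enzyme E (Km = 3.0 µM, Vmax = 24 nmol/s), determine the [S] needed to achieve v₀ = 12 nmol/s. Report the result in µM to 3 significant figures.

The required fractional saturation is v/Vmax = 12/24 = 0.5000.
Then [S]/(Km+[S]) = 0.5000 ⇒ [S] = 3.0 × 0.5000/(1 − 0.5000) = 3.00 µM.

3.00 µM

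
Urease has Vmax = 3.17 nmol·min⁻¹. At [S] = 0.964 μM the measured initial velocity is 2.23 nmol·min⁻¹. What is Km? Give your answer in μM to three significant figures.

From v = Vmax[S]/(Km+[S]), Km = [S](Vmax − v)/v.
Km = 0.964 × (3.17 − 2.23) / 2.23 = 0.9062/2.23 = 0.406 μM.

0.406 μM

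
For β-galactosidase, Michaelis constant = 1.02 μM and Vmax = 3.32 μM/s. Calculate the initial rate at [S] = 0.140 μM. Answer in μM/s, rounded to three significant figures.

0.401 μM/s

[S]/(Km+[S]) = 0.140/1.160 = 0.1207, the fractional saturation.
v = 0.1207 × Vmax = 0.1207 × 3.32 = 0.401 μM/s.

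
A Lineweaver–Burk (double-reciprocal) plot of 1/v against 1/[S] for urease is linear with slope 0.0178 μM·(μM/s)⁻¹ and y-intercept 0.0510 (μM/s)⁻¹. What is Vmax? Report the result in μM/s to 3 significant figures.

19.6 μM/s

The y-intercept of a Lineweaver–Burk plot equals 1/Vmax, so Vmax = 1/0.0510 = 19.6 μM/s.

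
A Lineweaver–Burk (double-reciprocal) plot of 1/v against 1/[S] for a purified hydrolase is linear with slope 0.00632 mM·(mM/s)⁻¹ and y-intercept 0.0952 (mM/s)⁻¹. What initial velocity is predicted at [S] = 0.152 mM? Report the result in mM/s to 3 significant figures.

The y-intercept is 1/Vmax, so Vmax = 1/0.0952 = 10.5 mM/s.
The slope is Km/Vmax, so Km = 0.00632 × 10.5 = 0.0664 mM.
Then v = 10.5 × 0.152/(0.0664 + 0.152) = 7.31 mM/s.

7.31 mM/s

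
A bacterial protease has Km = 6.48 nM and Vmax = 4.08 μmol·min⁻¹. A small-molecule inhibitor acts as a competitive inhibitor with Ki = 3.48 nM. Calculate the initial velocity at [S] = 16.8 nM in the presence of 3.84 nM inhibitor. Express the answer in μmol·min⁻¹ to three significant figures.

α = 1 + [I]/Ki = 1 + 3.84/3.48 = 2.103.
For a competitive inhibitor, Vmax is unchanged and the apparent Km becomes α·Km: Km,app = 13.6 nM, Vmax,app = 4.08 μmol·min⁻¹.
v = Vmax,app·[S]/(Km,app + [S]) = 4.08 × 16.8/(13.6 + 16.8) = 2.25 μmol·min⁻¹.

2.25 μmol·min⁻¹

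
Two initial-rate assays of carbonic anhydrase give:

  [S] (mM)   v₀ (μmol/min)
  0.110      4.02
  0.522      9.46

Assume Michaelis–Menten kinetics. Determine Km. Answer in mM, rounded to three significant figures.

In reciprocal form, 1/v = (Km/Vmax)·(1/[S]) + 1/Vmax. The two points give (1/[S], 1/v) = (9.091, 0.2488) and (1.916, 0.1057).
Slope = (0.2488 − 0.1057)/(9.091 − 1.916) = 0.01994; intercept = 0.2488 − 0.01994×9.091 = 0.06752.
Vmax = 1/intercept = 14.8 μmol/min; Km = slope × Vmax = 0.01994 × 14.8 = 0.295 mM.

0.295 mM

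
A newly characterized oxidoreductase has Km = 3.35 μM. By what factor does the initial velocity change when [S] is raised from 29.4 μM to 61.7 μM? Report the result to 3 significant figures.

The fractional saturations are [S]/(Km+[S]) = 29.4/32.75 = 0.8977 and 61.7/65.05 = 0.9485.
v₂/v₁ is just their ratio: 0.9485/0.8977 = 1.06.

1.06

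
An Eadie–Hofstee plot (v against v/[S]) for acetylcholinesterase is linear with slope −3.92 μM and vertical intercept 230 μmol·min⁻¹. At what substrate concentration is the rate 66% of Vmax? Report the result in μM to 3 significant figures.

7.61 μM

The Eadie–Hofstee slope gives Km = 3.92 μM (slope = −Km).
v/Vmax = [S]/(Km+[S]) = 0.66 ⇒ [S] = Km·0.66/(1−0.66) = 3.92 × 1.941 = 7.61 μM.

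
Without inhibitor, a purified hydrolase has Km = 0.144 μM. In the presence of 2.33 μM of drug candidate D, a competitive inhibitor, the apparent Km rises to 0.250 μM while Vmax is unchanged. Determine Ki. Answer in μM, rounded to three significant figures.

3.17 μM

Competitive: Km,app = α·Km with α = 1 + [I]/Ki.
α = Km,app/Km = 0.250/0.144 = 1.736.
Ki = [I]/(α − 1) = 2.33/0.7361 = 3.17 μM.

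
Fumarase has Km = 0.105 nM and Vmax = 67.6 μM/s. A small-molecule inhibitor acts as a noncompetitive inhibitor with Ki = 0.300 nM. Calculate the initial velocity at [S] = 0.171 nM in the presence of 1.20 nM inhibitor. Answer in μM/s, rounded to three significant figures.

With α = 1 + [I]/Ki = 1 + 1.20/0.300 = 5.000, the noncompetitive rate law is v = (Vmax/α)·[S] / (Km + [S]).
v = (67.6/5.000)×0.171 / (0.105 + 0.171) = 2.312/0.2760 = 8.38 μM/s.

8.38 μM/s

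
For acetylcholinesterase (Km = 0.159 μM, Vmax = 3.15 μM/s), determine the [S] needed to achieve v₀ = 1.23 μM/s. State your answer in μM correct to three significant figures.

Rearranging v = Vmax[S]/(Km+[S]) gives [S] = Km·v/(Vmax − v).
[S] = 0.159 × 1.23 / (3.15 − 1.23) = 0.1956/1.920 = 0.102 μM.

0.102 μM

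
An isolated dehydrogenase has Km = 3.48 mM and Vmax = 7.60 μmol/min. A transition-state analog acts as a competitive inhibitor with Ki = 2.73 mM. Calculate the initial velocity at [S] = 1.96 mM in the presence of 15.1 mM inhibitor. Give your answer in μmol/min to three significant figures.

0.603 μmol/min

With α = 1 + [I]/Ki = 1 + 15.1/2.73 = 6.531, the competitive rate law is v = Vmax[S] / (αKm + [S]).
v = 7.60×1.96 / (6.531×3.48 + 1.96) = 14.90/24.69 = 0.603 μmol/min.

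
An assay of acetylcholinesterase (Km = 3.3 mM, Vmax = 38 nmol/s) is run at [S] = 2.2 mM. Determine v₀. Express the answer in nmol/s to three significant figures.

15.2 nmol/s

[S]/(Km+[S]) = 2.2/5.500 = 0.4000, the fractional saturation.
v = 0.4000 × Vmax = 0.4000 × 38 = 15.2 nmol/s.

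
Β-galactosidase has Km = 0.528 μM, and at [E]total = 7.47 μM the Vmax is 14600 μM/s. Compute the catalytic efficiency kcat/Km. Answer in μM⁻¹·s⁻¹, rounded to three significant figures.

kcat = Vmax/[E]total = 14600/7.47 = 1950 s⁻¹.
kcat/Km = 1950/0.528 = 3700 μM⁻¹·s⁻¹.

3700 μM⁻¹·s⁻¹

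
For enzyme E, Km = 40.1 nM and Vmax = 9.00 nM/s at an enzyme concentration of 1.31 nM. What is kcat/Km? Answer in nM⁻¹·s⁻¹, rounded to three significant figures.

0.171 nM⁻¹·s⁻¹

kcat = Vmax/[E]total = 9.00/1.31 = 6.87 s⁻¹.
kcat/Km = 6.87/40.1 = 0.171 nM⁻¹·s⁻¹.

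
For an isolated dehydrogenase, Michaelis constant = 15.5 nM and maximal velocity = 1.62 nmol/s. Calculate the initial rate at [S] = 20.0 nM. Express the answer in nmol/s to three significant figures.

0.913 nmol/s

v = Vmax·[S]/(Km + [S]) = 1.62 × 20.0 / (15.5 + 20.0)
  = 32.40 / 35.50 = 0.913 nmol/s.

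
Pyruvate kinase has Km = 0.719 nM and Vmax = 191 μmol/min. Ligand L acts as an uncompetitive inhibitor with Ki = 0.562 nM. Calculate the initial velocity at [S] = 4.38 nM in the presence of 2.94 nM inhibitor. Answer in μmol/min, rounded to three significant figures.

With α = 1 + [I]/Ki = 1 + 2.94/0.562 = 6.231, the uncompetitive rate law is v = (Vmax/α)·[S] / (Km/α + [S]).
v = (191/6.231)×4.38 / (0.719/6.231 + 4.38) = 134.3/4.495 = 29.9 μmol/min.

29.9 μmol/min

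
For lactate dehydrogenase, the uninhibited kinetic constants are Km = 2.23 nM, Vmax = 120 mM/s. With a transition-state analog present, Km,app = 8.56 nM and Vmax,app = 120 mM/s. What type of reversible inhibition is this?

Km increases (2.23 → 8.56 nM) while Vmax is unchanged — the hallmark of competitive inhibition.

competitive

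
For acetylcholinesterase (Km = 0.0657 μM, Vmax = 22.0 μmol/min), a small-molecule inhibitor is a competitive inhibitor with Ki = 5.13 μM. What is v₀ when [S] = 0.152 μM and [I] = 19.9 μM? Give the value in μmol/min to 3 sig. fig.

7.08 μmol/min

α = 1 + [I]/Ki = 1 + 19.9/5.13 = 4.879.
For a competitive inhibitor, Vmax is unchanged and the apparent Km becomes α·Km: Km,app = 0.321 μM, Vmax,app = 22.0 μmol/min.
v = Vmax,app·[S]/(Km,app + [S]) = 22.0 × 0.152/(0.321 + 0.152) = 7.08 μmol/min.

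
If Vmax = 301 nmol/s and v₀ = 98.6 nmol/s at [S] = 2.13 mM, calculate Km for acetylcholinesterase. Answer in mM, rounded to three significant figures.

v/Vmax = 98.6/301 = 0.3276 = [S]/(Km+[S]).
So Km + [S] = [S]/0.3276 = 6.502 mM, giving Km = 6.502 − 2.13 = 4.37 mM.

4.37 mM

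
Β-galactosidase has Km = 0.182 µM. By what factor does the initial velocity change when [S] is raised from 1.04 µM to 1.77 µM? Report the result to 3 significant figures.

1.07

Since Vmax cancels, v₂/v₁ = [S]₂(Km+[S]₁) / [S]₁(Km+[S]₂).
= 1.77×(0.182+1.04) / (1.04×(0.182+1.77)) = 2.163/2.030 = 1.07.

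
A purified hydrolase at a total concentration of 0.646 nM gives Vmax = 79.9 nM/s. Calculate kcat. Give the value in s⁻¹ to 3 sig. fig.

124 s⁻¹

kcat = Vmax/[E]total = 79.9 nM/s / 0.646 nM = 124 s⁻¹.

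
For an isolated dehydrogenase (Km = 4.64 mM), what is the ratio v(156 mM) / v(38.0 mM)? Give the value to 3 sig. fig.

The fractional saturations are [S]/(Km+[S]) = 38.0/42.64 = 0.8912 and 156/160.6 = 0.9711.
v₂/v₁ is just their ratio: 0.9711/0.8912 = 1.09.

1.09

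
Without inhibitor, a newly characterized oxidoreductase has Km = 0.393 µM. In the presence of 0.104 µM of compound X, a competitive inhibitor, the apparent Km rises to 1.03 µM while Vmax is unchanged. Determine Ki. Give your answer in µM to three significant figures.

0.0642 µM

Competitive: Km,app = α·Km with α = 1 + [I]/Ki.
α = Km,app/Km = 1.03/0.393 = 2.621.
Since α = 1 + [I]/Ki, [I]/Ki = 2.621 − 1 = 1.621 and Ki = 0.104/1.621 = 0.0642 µM.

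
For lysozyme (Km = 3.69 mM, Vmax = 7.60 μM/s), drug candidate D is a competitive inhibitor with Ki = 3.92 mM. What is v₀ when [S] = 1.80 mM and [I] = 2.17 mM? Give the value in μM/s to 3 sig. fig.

1.82 μM/s

α = 1 + [I]/Ki = 1 + 2.17/3.92 = 1.554.
For a competitive inhibitor, Vmax is unchanged and the apparent Km becomes α·Km: Km,app = 5.73 mM, Vmax,app = 7.60 μM/s.
v = Vmax,app·[S]/(Km,app + [S]) = 7.60 × 1.80/(5.73 + 1.80) = 1.82 μM/s.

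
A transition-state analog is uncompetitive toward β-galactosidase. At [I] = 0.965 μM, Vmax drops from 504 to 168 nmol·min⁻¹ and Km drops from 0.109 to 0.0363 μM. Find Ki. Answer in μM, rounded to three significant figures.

Uncompetitive: Vmax,app = Vmax/α (and Km,app = Km/α) with α = 1 + [I]/Ki.
α = Vmax/Vmax,app = 504/168 = 3.000.
Ki = [I]/(α − 1) = 0.965/2.000 = 0.482 μM.

0.482 μM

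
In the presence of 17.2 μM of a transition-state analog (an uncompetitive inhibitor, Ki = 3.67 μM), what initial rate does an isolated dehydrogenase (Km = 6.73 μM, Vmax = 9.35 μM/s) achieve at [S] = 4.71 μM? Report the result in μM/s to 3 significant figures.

With α = 1 + [I]/Ki = 1 + 17.2/3.67 = 5.687, the uncompetitive rate law is v = (Vmax/α)·[S] / (Km/α + [S]).
v = (9.35/5.687)×4.71 / (6.73/5.687 + 4.71) = 7.744/5.893 = 1.31 μM/s.

1.31 μM/s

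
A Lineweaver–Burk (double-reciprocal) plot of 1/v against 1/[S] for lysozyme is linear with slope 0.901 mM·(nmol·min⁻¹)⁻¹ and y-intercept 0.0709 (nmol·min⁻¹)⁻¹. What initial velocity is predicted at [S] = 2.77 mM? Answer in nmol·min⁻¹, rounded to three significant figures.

2.52 nmol·min⁻¹

The y-intercept is 1/Vmax, so Vmax = 1/0.0709 = 14.1 nmol·min⁻¹.
The slope is Km/Vmax, so Km = 0.901 × 14.1 = 12.7 mM.
Then v = 14.1 × 2.77/(12.7 + 2.77) = 2.52 nmol·min⁻¹.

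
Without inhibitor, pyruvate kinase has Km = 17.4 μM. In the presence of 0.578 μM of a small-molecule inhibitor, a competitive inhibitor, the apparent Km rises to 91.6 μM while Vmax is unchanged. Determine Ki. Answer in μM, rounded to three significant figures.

Competitive: Km,app = α·Km with α = 1 + [I]/Ki.
α = Km,app/Km = 91.6/17.4 = 5.264.
Ki = [I]/(α − 1) = 0.578/4.264 = 0.136 μM.

0.136 μM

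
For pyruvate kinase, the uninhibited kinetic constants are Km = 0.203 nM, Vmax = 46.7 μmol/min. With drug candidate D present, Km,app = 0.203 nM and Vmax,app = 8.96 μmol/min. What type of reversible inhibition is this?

noncompetitive

Vmax decreases (46.7 → 8.96 μmol/min) while Km is unchanged — pure noncompetitive inhibition.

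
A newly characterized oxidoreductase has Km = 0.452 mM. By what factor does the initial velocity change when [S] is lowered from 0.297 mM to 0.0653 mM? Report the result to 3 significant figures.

0.318

The fractional saturations are [S]/(Km+[S]) = 0.297/0.7490 = 0.3965 and 0.0653/0.5173 = 0.1262.
v₂/v₁ is just their ratio: 0.1262/0.3965 = 0.318.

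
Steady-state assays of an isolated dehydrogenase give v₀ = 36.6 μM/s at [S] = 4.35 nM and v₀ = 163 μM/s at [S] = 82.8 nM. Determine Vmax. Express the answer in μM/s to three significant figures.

From v = Vmax[S]/(Km+[S]), each point gives Vmax = v(Km+[S])/[S].
Equating: 36.6(Km+4.35)/4.35 = 163(Km+82.8)/82.8.
8.414·Km + 36.6 = 1.969·Km + 163, so (8.414 − 1.969)·Km = 163 − 36.6.
Km = 126.4/6.445 = 19.6 nM; then Vmax = 36.6(19.6+4.35)/4.35 = 202 μM/s.

202 μM/s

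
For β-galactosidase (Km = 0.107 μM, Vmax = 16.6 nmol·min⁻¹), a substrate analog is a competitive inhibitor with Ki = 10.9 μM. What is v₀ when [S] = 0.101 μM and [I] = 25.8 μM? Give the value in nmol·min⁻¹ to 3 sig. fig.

3.63 nmol·min⁻¹

With α = 1 + [I]/Ki = 1 + 25.8/10.9 = 3.367, the competitive rate law is v = Vmax[S] / (αKm + [S]).
v = 16.6×0.101 / (3.367×0.107 + 0.101) = 1.677/0.4613 = 3.63 nmol·min⁻¹.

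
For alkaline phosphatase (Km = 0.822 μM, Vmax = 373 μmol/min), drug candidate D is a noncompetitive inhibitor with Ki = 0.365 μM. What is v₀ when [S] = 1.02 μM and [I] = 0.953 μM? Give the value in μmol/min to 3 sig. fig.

57.2 μmol/min

With α = 1 + [I]/Ki = 1 + 0.953/0.365 = 3.611, the noncompetitive rate law is v = (Vmax/α)·[S] / (Km + [S]).
v = (373/3.611)×1.02 / (0.822 + 1.02) = 105.4/1.842 = 57.2 μmol/min.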